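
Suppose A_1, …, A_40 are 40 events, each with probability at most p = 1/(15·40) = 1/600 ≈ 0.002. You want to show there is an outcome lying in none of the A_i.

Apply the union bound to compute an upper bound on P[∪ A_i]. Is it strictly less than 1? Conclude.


Union bound: P[∪_{i=1}^{40} A_i] ≤ Σ_i P[A_i] ≤ 40·p = 40·(1/600) = 1/15.
Numerically: 1/15 ≈ 0.067.
Is 1/15 < 1? YES.
Since P[∪ A_i] ≤ 1/15 < 1, the complement has P[∩ A_i^c] ≥ 1 − 1/15 = 14/15 > 0, so some outcome avoids every A_i.

40·p = 1/15 ≈ 0.067; existence CERTIFIED by the union bound.


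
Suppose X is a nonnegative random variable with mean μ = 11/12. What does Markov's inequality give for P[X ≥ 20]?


μ = E[X] = 11/12, a = 20.
Markov: P[X ≥ 20] ≤ μ/a = (11/12)/20 = 11/240.
Numerically: ≈ 0.046.
(Since a = 20 > μ = 0.917, the bound 11/240 is < 1 and informative.)

P[X ≥ 20] ≤ 11/240 ≈ 0.046.


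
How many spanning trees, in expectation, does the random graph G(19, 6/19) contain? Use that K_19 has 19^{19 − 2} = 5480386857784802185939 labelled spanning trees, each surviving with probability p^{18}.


K_19 has 19^{19 − 2} = 5480386857784802185939 labelled spanning trees.
For each such spanning tree H, let X_H = 1 if all 18 edges of H are present in G. Then P[X_H = 1] = p^{18} = (6/19)^{18} = 101559956668416/104127350297911241532841.
Summing the indicators: E[X] = Σ_H E[X_H] = 5480386857784802185939 · p^{18} = 5480386857784802185939 · 101559956668416/104127350297911241532841 = 101559956668416/19.
Numerically: E[X] ≈ 5.3453e+12.

E[X] = 5480386857784802185939 · (6/19)^{18} = 101559956668416/19 ≈ 5.3453e+12.


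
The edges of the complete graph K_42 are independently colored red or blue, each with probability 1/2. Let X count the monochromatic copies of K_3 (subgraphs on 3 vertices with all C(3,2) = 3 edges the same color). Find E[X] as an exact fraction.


Let X = Σ_S X_S over the C(42, 3) = 11480 subsets S of size 3, where X_S = 1 if the K_3 on S is monochromatic.
For a fixed S, the K_3 on S has C(3, 2) = 3 edges. P[all 3 edges red] = (1/2)^3, and likewise for blue, so P[monochromatic] = 2·(1/2)^3 = 2^{1 − 3} = 1/4.
Summing: E[X] = C(42, 3) · 2^{1 − 3} = 11480 · 1/4 = 2870.
Numerically: E[X] ≈ 2870.00000.

E[X] = C(42,3)·2^(1−C(3,2)) = 2870 ≈ 2870.00000.


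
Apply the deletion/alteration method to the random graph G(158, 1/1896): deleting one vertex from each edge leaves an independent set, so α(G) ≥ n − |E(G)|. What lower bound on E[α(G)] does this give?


E[|E(G)|] = C(158, 2)·p = 12403 · (1/1896) = 157/24.
E[α(G)] ≥ n − E[|E(G)|] = 158 − 157/24 = 3635/24.
Numerically: ≈ 151.458333.
(This is only a lower bound; the true E[α(G)] may be larger.)

E[α(G)] ≥ 3635/24 ≈ 151.458333.


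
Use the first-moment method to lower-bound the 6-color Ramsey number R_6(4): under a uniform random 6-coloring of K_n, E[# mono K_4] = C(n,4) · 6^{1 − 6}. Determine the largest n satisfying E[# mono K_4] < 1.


We need C(n, 4) · 6^{1 − 6} < 1, i.e. C(n, 4) < 6^{6 − 1} = 7776.
Check values of n near the boundary:
  n = 20: C(20, 4) = 4845; 4845 < 7776? YES
  n = 21: C(21, 4) = 5985; 5985 < 7776? YES
  n = 22: C(22, 4) = 7315; 7315 < 7776? YES
  n = 23: C(23, 4) = 8855; 8855 < 7776? NO
The largest n with C(n, 4) < 7776 is n = 22 (where E[X] = 7315/7776 ≈ 0.9407). Hence R_6(4) > 22, i.e. R_6(4) ≥ 23.

Largest n = 22; hence R_6(4) > 22.


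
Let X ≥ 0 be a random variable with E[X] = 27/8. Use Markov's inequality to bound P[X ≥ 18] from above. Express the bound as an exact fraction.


μ = E[X] = 27/8, a = 18.
Markov: P[X ≥ 18] ≤ μ/a = (27/8)/18 = 3/16.
Numerically: ≈ 0.188.
(Since a = 18 > μ = 3.375, the bound 3/16 is < 1 and informative.)

P[X ≥ 18] ≤ 3/16 ≈ 0.188.


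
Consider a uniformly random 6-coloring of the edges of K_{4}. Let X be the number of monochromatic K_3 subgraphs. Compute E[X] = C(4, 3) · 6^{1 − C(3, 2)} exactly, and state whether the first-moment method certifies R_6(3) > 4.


E[X] = C(4, 3) · 6^{1 − 3} = 4 · 6^{−2} = 4/36.
As a reduced fraction: E[X] = 1/9 ≈ 0.1111.
Is E[X] < 1? YES.
Since E[X] < 1, there exists a 6-coloring of K_{4} with no monochromatic K_3; hence R_6(3) > 4.

E[X] = 1/9 ≈ 0.1111; E[X] < 1, so R_6(3) > 4.


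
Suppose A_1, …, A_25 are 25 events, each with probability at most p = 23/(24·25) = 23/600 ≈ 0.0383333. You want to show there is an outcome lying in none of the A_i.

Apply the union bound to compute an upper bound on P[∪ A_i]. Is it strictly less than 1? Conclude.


Union bound: P[∪_{i=1}^{25} A_i] ≤ Σ_i P[A_i] ≤ 25·p = 25·(23/600) = 23/24.
Numerically: 23/24 ≈ 0.9583333.
Is 23/24 < 1? YES.
Since P[∪ A_i] ≤ 23/24 < 1, the complement has P[∩ A_i^c] ≥ 1 − 23/24 = 1/24 > 0, so some outcome avoids every A_i.

25·p = 23/24 ≈ 0.9583333; existence CERTIFIED by the union bound.


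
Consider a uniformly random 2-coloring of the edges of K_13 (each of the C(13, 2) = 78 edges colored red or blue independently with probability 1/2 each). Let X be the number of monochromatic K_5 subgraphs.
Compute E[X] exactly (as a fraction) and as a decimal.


Let X = Σ_S X_S over the C(13, 5) = 1287 subsets S of size 5, where X_S = 1 if the K_5 on S is monochromatic.
For a fixed S, the K_5 on S has C(5, 2) = 10 edges. P[all 10 edges red] = (1/2)^10, and likewise for blue, so P[monochromatic] = 2·(1/2)^10 = 2^{1 − 10} = 1/512.
Summing: E[X] = C(13, 5) · 2^{1 − 10} = 1287 · 1/512 = 1287/512.
Numerically: E[X] ≈ 2.513672.

E[X] = C(13,5)·2^(1−C(5,2)) = 1287/512 ≈ 2.513672.


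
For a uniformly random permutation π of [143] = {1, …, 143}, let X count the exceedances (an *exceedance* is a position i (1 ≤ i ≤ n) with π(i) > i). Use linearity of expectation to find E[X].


Write X = Σ_{i=1}^{143} X_i, where X_i = 1_{π(i) > i}.
For each fixed i, π(i) is uniform over {1, …, 143} (marginal of a uniform permutation), so P[π(i) > i] = (n − i)/n. Summing: Σ_{i=1}^{143} (n − i)/n = (0 + 1 + … + 142)/143 = 143(143 − 1)/(2·143) = (143 − 1)/2.
Hence E[X] = Σ_{i=1}^{143} (143 − i)/143 = 71 ≈ 71.00000.

E[X] = 71 = 71.00000.


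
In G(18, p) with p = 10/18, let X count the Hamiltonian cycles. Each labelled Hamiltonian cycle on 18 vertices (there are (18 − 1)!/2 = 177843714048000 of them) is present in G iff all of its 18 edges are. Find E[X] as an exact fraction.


K_18 has (18 − 1)!/2 = 177843714048000 labelled Hamiltonian cycles.
For each such Hamiltonian cycle H, let X_H = 1 if all 18 edges of H are present in G. Then P[X_H = 1] = p^{18} = (5/9)^{18} = 3814697265625/150094635296999121.
Summing the indicators: E[X] = Σ_H E[X_H] = 177843714048000 · p^{18} = 177843714048000 · 3814697265625/150094635296999121 = 930617187500000000000000/205891132094649.
Numerically: E[X] ≈ 4.52e+09.

E[X] = 177843714048000 · (5/9)^{18} = 930617187500000000000000/205891132094649 ≈ 4.52e+09.


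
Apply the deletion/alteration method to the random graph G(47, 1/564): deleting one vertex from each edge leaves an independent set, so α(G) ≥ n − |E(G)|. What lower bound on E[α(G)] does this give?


E[|E(G)|] = C(47, 2)·p = 1081 · (1/564) = 23/12.
E[α(G)] ≥ n − E[|E(G)|] = 47 − 23/12 = 541/12.
Numerically: ≈ 45.083333.
(This is only a lower bound; the true E[α(G)] may be larger.)

E[α(G)] ≥ 541/12 ≈ 45.083333.


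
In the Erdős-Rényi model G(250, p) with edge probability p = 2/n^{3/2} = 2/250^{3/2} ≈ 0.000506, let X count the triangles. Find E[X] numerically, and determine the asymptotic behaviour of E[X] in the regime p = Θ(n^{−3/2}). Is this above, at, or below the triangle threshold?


Number of potential triangles: C(250, 3) = 2573000.
Each occurs with probability p³ ≈ (0.000506)³ ≈ 1.29527e-10.
By linearity: E[X] = C(250, 3)·p³ ≈ 2573000 · 1.29527e-10 ≈ 0.000.
Since α = 3/2 > 1, p = c/n^{3/2} = o(1/n) is below the triangle threshold p ~ 1/n. Asymptotically E[X] ~ (c³/6)·n^{3(1−α)} = (2³/6)·n^{-1.5} → 0, so by Markov's inequality G has no triangles w.h.p.

E[X] ≈ 0.000; in regime p = Θ(1/n^{3/2}) E[X] tends to 0 (below the triangle threshold p ~ 1/n).


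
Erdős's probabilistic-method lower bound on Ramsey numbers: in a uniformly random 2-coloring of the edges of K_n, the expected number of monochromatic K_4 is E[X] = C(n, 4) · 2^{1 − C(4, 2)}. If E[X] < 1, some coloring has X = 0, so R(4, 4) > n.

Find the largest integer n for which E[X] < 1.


We need C(n, 4) · 2^{1 − 6} < 1, i.e. C(n, 4) < 2^{6 − 1} = 32.
Check values of n near the boundary:
  n = 4: C(4, 4) = 1; 1 < 32? YES
  n = 5: C(5, 4) = 5; 5 < 32? YES
  n = 6: C(6, 4) = 15; 15 < 32? YES
  n = 7: C(7, 4) = 35; 35 < 32? NO
  n = 8: C(8, 4) = 70; 70 < 32? NO
  n = 9: C(9, 4) = 126; 126 < 32? NO
The largest n with C(n, 4) < 32 is n = 6 (where E[X] = 15/32 ≈ 0.4688). Hence R(4, 4) > 6, i.e. R(4, 4) ≥ 7.

Largest n = 6; hence R(4, 4) > 6.


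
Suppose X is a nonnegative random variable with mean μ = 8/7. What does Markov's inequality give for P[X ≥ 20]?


μ = E[X] = 8/7, a = 20.
Markov: P[X ≥ 20] ≤ μ/a = (8/7)/20 = 2/35.
Numerically: ≈ 0.057143.
(Since a = 20 > μ = 1.142857, the bound 2/35 is < 1 and informative.)

P[X ≥ 20] ≤ 2/35 ≈ 0.057143.


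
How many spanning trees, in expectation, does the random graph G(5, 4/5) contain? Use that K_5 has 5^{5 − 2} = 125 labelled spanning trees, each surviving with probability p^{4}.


K_5 has 5^{5 − 2} = 125 labelled spanning trees.
For each such spanning tree H, let X_H = 1 if all 4 edges of H are present in G. Then P[X_H = 1] = p^{4} = (4/5)^{4} = 256/625.
Summing the indicators: E[X] = Σ_H E[X_H] = 125 · p^{4} = 125 · 256/625 = 256/5.
Numerically: E[X] ≈ 51.2.

E[X] = 125 · (4/5)^{4} = 256/5 ≈ 51.2.


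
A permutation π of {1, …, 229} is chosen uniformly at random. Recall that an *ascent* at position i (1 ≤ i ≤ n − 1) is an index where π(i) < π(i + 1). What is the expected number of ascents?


Write X = Σ X_I over i = 1, …, 228, with X_I the indicator of one ascent.
There are 228 indicators.
For each fixed i, the pair (π(i), π(i+1)) is a uniformly random ordered pair of distinct values from {1, …, 229}; by symmetry P[π(i) < π(i+1)] = 1/2.
By linearity: E[X] = 228 · (1/2) = (229 − 1) · (1/2) = 114 ≈ 114.00000.

E[X] = 114 = 114.00000.


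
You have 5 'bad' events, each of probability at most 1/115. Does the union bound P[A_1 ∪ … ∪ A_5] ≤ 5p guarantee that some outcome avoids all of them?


Union bound: P[∪_{i=1}^{5} A_i] ≤ Σ_i P[A_i] ≤ 5·p = 5·(1/115) = 1/23.
Numerically: 1/23 ≈ 0.0434783.
Is 1/23 < 1? YES.
Since P[∪ A_i] ≤ 1/23 < 1, the complement has P[∩ A_i^c] ≥ 1 − 1/23 = 22/23 > 0, so some outcome avoids every A_i.

5·p = 1/23 ≈ 0.0434783; existence CERTIFIED by the union bound.


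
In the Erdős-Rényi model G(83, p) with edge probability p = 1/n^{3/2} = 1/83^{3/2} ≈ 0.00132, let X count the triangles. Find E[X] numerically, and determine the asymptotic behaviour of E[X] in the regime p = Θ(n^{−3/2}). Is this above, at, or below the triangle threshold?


Number of potential triangles: C(83, 3) = 91881.
Each occurs with probability p³ ≈ (0.00132)³ ≈ 2.31286e-09.
By linearity: E[X] = C(83, 3)·p³ ≈ 91881 · 2.31286e-09 ≈ 0.000.
Since α = 3/2 > 1, p = c/n^{3/2} = o(1/n) is below the triangle threshold p ~ 1/n. Asymptotically E[X] ~ (c³/6)·n^{3(1−α)} = (1³/6)·n^{-1.5} → 0, so by Markov's inequality G has no triangles w.h.p.

E[X] ≈ 0.000; in regime p = Θ(1/n^{3/2}) E[X] tends to 0 (below the triangle threshold p ~ 1/n).


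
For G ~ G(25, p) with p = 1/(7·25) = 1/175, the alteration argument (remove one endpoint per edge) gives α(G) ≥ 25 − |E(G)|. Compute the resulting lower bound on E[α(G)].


E[|E(G)|] = C(25, 2)·p = 300 · (1/175) = 12/7.
E[α(G)] ≥ n − E[|E(G)|] = 25 − 12/7 = 163/7.
Numerically: ≈ 23.28571.
(This is only a lower bound; the true E[α(G)] may be larger.)

E[α(G)] ≥ 163/7 ≈ 23.28571.


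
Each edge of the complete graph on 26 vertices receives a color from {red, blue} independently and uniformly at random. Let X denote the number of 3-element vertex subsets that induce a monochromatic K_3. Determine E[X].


Let X = Σ_S X_S over the C(26, 3) = 2600 subsets S of size 3, where X_S = 1 if the K_3 on S is monochromatic.
For a fixed S, the K_3 on S has C(3, 2) = 3 edges. P[all 3 edges red] = (1/2)^3, and likewise for blue, so P[monochromatic] = 2·(1/2)^3 = 2^{1 − 3} = 1/4.
By linearity of expectation: E[X] = C(26, 3) · 2^{1 − 3} = 2600 · 1/4 = 650.
Numerically: E[X] ≈ 650.000.

E[X] = C(26,3)·2^(1−C(3,2)) = 650 ≈ 650.000.


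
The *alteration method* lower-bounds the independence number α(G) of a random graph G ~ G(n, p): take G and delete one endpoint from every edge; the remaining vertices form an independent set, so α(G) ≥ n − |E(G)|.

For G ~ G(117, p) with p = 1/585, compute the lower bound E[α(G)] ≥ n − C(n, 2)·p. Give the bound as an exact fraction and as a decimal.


E[|E(G)|] = C(117, 2)·p = 6786 · (1/585) = 58/5.
E[α(G)] ≥ n − E[|E(G)|] = 117 − 58/5 = 527/5.
Numerically: ≈ 105.4000.
(This is only a lower bound; the true E[α(G)] may be larger.)

E[α(G)] ≥ 527/5 ≈ 105.4000.


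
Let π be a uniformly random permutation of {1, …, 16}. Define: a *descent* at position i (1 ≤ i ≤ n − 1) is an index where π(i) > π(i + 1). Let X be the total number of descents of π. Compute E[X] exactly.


Write X = Σ X_I over i = 1, …, 15, with X_I the indicator of one descent.
There are 15 indicators.
For each fixed i, the pair (π(i), π(i+1)) is a uniformly random ordered pair of distinct values from {1, …, 16}; by symmetry P[π(i) > π(i+1)] = 1/2.
By linearity: E[X] = 15 · (1/2) = (16 − 1) · (1/2) = 15/2 ≈ 7.500000.

E[X] = 15/2 = 7.500000.


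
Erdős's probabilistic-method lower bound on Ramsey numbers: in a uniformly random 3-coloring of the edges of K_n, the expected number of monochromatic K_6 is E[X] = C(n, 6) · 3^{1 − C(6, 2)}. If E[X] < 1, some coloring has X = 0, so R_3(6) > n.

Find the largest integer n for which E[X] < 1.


We need C(n, 6) · 3^{1 − 15} < 1, i.e. C(n, 6) < 3^{15 − 1} = 4782969.
Check values of n near the boundary:
  n = 37: C(37, 6) = 2324784; 2324784 < 4782969? YES
  n = 38: C(38, 6) = 2760681; 2760681 < 4782969? YES
  n = 39: C(39, 6) = 3262623; 3262623 < 4782969? YES
  n = 40: C(40, 6) = 3838380; 3838380 < 4782969? YES
  n = 41: C(41, 6) = 4496388; 4496388 < 4782969? YES
  n = 42: C(42, 6) = 5245786; 5245786 < 4782969? NO
The largest n with C(n, 6) < 4782969 is n = 41 (where E[X] = 1498796/1594323 ≈ 0.940083). Hence R_3(6) > 41, i.e. R_3(6) ≥ 42.

Largest n = 41; hence R_3(6) > 41.


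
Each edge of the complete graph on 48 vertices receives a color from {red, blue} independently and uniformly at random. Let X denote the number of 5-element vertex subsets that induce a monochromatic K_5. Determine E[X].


Let X = Σ_S X_S over the C(48, 5) = 1712304 subsets S of size 5, where X_S = 1 if the K_5 on S is monochromatic.
For a fixed S, the K_5 on S has C(5, 2) = 10 edges. P[all 10 edges red] = (1/2)^10, and likewise for blue, so P[monochromatic] = 2·(1/2)^10 = 2^{1 − 10} = 1/512.
By linearity: E[X] = C(48, 5) · 2^{1 − 10} = 1712304 · 1/512 = 107019/32.
Numerically: E[X] ≈ 3344.344.

E[X] = C(48,5)·2^(1−C(5,2)) = 107019/32 ≈ 3344.344.


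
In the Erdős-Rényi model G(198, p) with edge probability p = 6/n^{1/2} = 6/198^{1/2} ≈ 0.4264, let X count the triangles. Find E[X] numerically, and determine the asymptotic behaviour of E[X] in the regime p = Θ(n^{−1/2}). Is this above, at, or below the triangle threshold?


Number of potential triangles: C(198, 3) = 1274196.
Each occurs with probability p³ ≈ (0.4264)³ ≈ 7.7527533e-02.
By linearity: E[X] = C(198, 3)·p³ ≈ 1274196 · 7.7527533e-02 ≈ 98785.27272.
Since α = 1/2 < 1, p = c/n^{1/2} ≫ 1/n is above the triangle threshold p ~ 1/n. Asymptotically E[X] ~ (c³/6)·n^{3(1−α)} = (6³/6)·n^{1.5} → ∞; triangles are abundant w.h.p.

E[X] ≈ 98785.27272; in regime p = Θ(1/n^{1/2}) E[X] diverges (above the triangle threshold p ~ 1/n).


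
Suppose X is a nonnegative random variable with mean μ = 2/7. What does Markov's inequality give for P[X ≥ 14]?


μ = E[X] = 2/7, a = 14.
Markov: P[X ≥ 14] ≤ μ/a = (2/7)/14 = 1/49.
Numerically: ≈ 0.020408.
(Since a = 14 > μ = 0.285714, the bound 1/49 is < 1 and informative.)

P[X ≥ 14] ≤ 1/49 ≈ 0.020408.


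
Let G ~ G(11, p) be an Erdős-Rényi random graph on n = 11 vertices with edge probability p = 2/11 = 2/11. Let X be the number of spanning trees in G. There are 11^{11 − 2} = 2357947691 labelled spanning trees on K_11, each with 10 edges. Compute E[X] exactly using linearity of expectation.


K_11 has 11^{11 − 2} = 2357947691 labelled spanning trees.
For each such spanning tree H, let X_H = 1 if all 10 edges of H are present in G. Then P[X_H = 1] = p^{10} = (2/11)^{10} = 1024/25937424601.
By linearity: E[X] = Σ_H E[X_H] = 2357947691 · p^{10} = 2357947691 · 1024/25937424601 = 1024/11.
Numerically: E[X] ≈ 93.09.

E[X] = 2357947691 · (2/11)^{10} = 1024/11 ≈ 93.09.


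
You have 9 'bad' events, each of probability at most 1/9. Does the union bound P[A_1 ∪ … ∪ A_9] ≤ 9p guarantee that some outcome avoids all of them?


Union bound: P[∪_{i=1}^{9} A_i] ≤ Σ_i P[A_i] ≤ 9·p = 9·(1/9) = 1.
Numerically: 1 ≈ 1.000000.
Is 1 < 1? NO.
Since the bound 1 is ≥ 1, the union bound is uninformative here; it does NOT by itself certify existence.

9·p = 1 ≈ 1.000000; existence NOT certified by the union bound.


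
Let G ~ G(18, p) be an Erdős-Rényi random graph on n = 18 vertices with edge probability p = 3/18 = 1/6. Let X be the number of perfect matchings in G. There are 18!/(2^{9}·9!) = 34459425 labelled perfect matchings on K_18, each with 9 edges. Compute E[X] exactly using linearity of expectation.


K_18 has 18!/(2^{9}·9!) = 34459425 labelled perfect matchings.
For each such perfect matching H, let X_H = 1 if all 9 edges of H are present in G. Then P[X_H = 1] = p^{9} = (1/6)^{9} = 1/10077696.
By linearity: E[X] = Σ_H E[X_H] = 34459425 · p^{9} = 34459425 · 1/10077696 = 425425/124416.
Numerically: E[X] ≈ 3.4194.

E[X] = 34459425 · (1/6)^{9} = 425425/124416 ≈ 3.4194.


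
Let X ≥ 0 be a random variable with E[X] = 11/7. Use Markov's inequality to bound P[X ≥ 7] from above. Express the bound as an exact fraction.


μ = E[X] = 11/7, a = 7.
Markov: P[X ≥ 7] ≤ μ/a = (11/7)/7 = 11/49.
Numerically: ≈ 0.224.
(Since a = 7 > μ = 1.571, the bound 11/49 is < 1 and informative.)

P[X ≥ 7] ≤ 11/49 ≈ 0.224.


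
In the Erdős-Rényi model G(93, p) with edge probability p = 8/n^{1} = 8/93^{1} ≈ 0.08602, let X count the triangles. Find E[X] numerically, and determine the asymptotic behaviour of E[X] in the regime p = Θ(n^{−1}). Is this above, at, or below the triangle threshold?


Number of potential triangles: C(93, 3) = 129766.
Each occurs with probability p³ ≈ (0.08602)³ ≈ 6.365333e-04.
By linearity: E[X] = C(93, 3)·p³ ≈ 129766 · 6.365333e-04 ≈ 82.6004.
Here α = 1, so p = 8/n is exactly at the triangle threshold p ~ 1/n. Asymptotically E[X] → c³/6 = 8³/6 = 256/3 ≈ 85.3333, a bounded constant. In this regime the triangle count is asymptotically Poisson(c³/6).

E[X] ≈ 82.6004; in regime p = Θ(1/n^{1}) E[X] stays bounded (at the triangle threshold p ~ 1/n).


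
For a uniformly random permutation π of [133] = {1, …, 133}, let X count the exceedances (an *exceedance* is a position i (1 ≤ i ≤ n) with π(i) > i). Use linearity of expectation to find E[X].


Write X = Σ_{i=1}^{133} X_i, where X_i = 1_{π(i) > i}.
For each fixed i, π(i) is uniform over {1, …, 133} (marginal of a uniform permutation), so P[π(i) > i] = (n − i)/n. Summing: Σ_{i=1}^{133} (n − i)/n = (0 + 1 + … + 132)/133 = 133(133 − 1)/(2·133) = (133 − 1)/2.
Hence E[X] = Σ_{i=1}^{133} (133 − i)/133 = 66 ≈ 66.0000.

E[X] = 66 = 66.0000.


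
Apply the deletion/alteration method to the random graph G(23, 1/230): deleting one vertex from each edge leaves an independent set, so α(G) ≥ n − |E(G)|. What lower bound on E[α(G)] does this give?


E[|E(G)|] = C(23, 2)·p = 253 · (1/230) = 11/10.
E[α(G)] ≥ n − E[|E(G)|] = 23 − 11/10 = 219/10.
Numerically: ≈ 21.900000.
(This is only a lower bound; the true E[α(G)] may be larger.)

E[α(G)] ≥ 219/10 ≈ 21.900000.


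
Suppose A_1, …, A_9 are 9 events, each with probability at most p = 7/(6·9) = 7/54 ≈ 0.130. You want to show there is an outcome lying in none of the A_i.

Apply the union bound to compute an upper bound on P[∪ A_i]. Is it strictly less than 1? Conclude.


Union bound: P[∪_{i=1}^{9} A_i] ≤ Σ_i P[A_i] ≤ 9·p = 9·(7/54) = 7/6.
Numerically: 7/6 ≈ 1.167.
Is 7/6 < 1? NO.
Since the bound 7/6 is ≥ 1, the union bound is uninformative here; it does NOT by itself certify existence.

9·p = 7/6 ≈ 1.167; existence NOT certified by the union bound.


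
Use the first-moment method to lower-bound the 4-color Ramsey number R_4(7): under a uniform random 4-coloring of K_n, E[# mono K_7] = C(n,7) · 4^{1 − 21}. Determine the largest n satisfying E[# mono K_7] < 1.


We need C(n, 7) · 4^{1 − 21} < 1, i.e. C(n, 7) < 4^{21 − 1} = 1099511627776.
Check values of n near the boundary:
  n = 174: C(174, 7) = 847879782984; 847879782984 < 1099511627776? YES
  n = 175: C(175, 7) = 883208107275; 883208107275 < 1099511627776? YES
  n = 176: C(176, 7) = 919790691600; 919790691600 < 1099511627776? YES
  n = 177: C(177, 7) = 957664425960; 957664425960 < 1099511627776? YES
  n = 178: C(178, 7) = 996867063280; 996867063280 < 1099511627776? YES
  n = 179: C(179, 7) = 1037437234460; 1037437234460 < 1099511627776? YES
  n = 180: C(180, 7) = 1079414463600; 1079414463600 < 1099511627776? YES
  n = 181: C(181, 7) = 1122839183400; 1122839183400 < 1099511627776? NO
  n = 182: C(182, 7) = 1167752750736; 1167752750736 < 1099511627776? NO
The largest n with C(n, 7) < 1099511627776 is n = 180 (where E[X] = 67463403975/68719476736 ≈ 0.981722). Hence R_4(7) > 180, i.e. R_4(7) ≥ 181.

Largest n = 180; hence R_4(7) > 180.


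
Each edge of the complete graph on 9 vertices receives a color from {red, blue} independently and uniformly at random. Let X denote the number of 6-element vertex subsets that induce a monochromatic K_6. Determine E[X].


Let X = Σ_S X_S over the C(9, 6) = 84 subsets S of size 6, where X_S = 1 if the K_6 on S is monochromatic.
For a fixed S, the K_6 on S has C(6, 2) = 15 edges. P[all 15 edges red] = (1/2)^15, and likewise for blue, so P[monochromatic] = 2·(1/2)^15 = 2^{1 − 15} = 1/16384.
By linearity of expectation: E[X] = C(9, 6) · 2^{1 − 15} = 84 · 1/16384 = 21/4096.
Numerically: E[X] ≈ 0.00513.

E[X] = C(9,6)·2^(1−C(6,2)) = 21/4096 ≈ 0.00513.


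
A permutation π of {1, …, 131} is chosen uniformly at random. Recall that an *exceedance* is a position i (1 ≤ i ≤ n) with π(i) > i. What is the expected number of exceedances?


Write X = Σ_{i=1}^{131} X_i, where X_i = 1_{π(i) > i}.
For each fixed i, π(i) is uniform over {1, …, 131} (marginal of a uniform permutation), so P[π(i) > i] = (n − i)/n. Summing: Σ_{i=1}^{131} (n − i)/n = (0 + 1 + … + 130)/131 = 131(131 − 1)/(2·131) = (131 − 1)/2.
Hence E[X] = Σ_{i=1}^{131} (131 − i)/131 = 65 ≈ 65.0000.

E[X] = 65 = 65.0000.


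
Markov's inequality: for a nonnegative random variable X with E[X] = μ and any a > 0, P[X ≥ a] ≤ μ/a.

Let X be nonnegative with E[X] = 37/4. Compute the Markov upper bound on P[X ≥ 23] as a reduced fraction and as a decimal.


μ = E[X] = 37/4, a = 23.
Markov: P[X ≥ 23] ≤ μ/a = (37/4)/23 = 37/92.
Numerically: ≈ 0.4022.
(Since a = 23 > μ = 9.2500, the bound 37/92 is < 1 and informative.)

P[X ≥ 23] ≤ 37/92 ≈ 0.4022.


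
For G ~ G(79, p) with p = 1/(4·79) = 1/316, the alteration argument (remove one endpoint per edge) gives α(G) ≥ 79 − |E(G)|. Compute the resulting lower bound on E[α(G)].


E[|E(G)|] = C(79, 2)·p = 3081 · (1/316) = 39/4.
E[α(G)] ≥ n − E[|E(G)|] = 79 − 39/4 = 277/4.
Numerically: ≈ 69.250000.
(This is only a lower bound; the true E[α(G)] may be larger.)

E[α(G)] ≥ 277/4 ≈ 69.250000.


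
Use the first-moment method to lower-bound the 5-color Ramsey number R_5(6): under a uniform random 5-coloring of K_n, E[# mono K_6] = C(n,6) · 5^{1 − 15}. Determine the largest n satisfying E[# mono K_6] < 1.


We need C(n, 6) · 5^{1 − 15} < 1, i.e. C(n, 6) < 5^{15 − 1} = 6103515625.
Check values of n near the boundary:
  n = 129: C(129, 6) = 5688177600; 5688177600 < 6103515625? YES
  n = 130: C(130, 6) = 5963412000; 5963412000 < 6103515625? YES
  n = 131: C(131, 6) = 6249655776; 6249655776 < 6103515625? NO
  n = 132: C(132, 6) = 6547258432; 6547258432 < 6103515625? NO
  n = 133: C(133, 6) = 6856577728; 6856577728 < 6103515625? NO
The largest n with C(n, 6) < 6103515625 is n = 130 (where E[X] = 47707296/48828125 ≈ 0.9770). Hence R_5(6) > 130, i.e. R_5(6) ≥ 131.

Largest n = 130; hence R_5(6) > 130.


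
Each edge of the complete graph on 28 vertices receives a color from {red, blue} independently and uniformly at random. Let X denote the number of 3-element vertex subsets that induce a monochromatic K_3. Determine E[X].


Let X = Σ_S X_S over the C(28, 3) = 3276 subsets S of size 3, where X_S = 1 if the K_3 on S is monochromatic.
For a fixed S, the K_3 on S has C(3, 2) = 3 edges. P[all 3 edges red] = (1/2)^3, and likewise for blue, so P[monochromatic] = 2·(1/2)^3 = 2^{1 − 3} = 1/4.
Summing: E[X] = C(28, 3) · 2^{1 − 3} = 3276 · 1/4 = 819.
Numerically: E[X] ≈ 819.0000.

E[X] = C(28,3)·2^(1−C(3,2)) = 819 ≈ 819.0000.


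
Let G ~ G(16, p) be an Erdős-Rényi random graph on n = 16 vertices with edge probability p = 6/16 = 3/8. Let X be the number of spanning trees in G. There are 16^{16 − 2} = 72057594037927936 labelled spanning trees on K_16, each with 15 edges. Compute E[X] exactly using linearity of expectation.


K_16 has 16^{16 − 2} = 72057594037927936 labelled spanning trees.
For each such spanning tree H, let X_H = 1 if all 15 edges of H are present in G. Then P[X_H = 1] = p^{15} = (3/8)^{15} = 14348907/35184372088832.
By linearity of expectation: E[X] = Σ_H E[X_H] = 72057594037927936 · p^{15} = 72057594037927936 · 14348907/35184372088832 = 29386561536.
Numerically: E[X] ≈ 2.93866e+10.

E[X] = 72057594037927936 · (3/8)^{15} = 29386561536 ≈ 2.93866e+10.


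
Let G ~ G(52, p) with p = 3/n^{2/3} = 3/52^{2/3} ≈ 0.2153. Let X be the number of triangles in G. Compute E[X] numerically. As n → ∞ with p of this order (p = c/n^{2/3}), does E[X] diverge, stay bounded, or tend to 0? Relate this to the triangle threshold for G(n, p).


Number of potential triangles: C(52, 3) = 22100.
Each occurs with probability p³ ≈ (0.2153)³ ≈ 9.985207e-03.
By linearity: E[X] = C(52, 3)·p³ ≈ 22100 · 9.985207e-03 ≈ 220.6731.
Since α = 2/3 < 1, p = c/n^{2/3} ≫ 1/n is above the triangle threshold p ~ 1/n. Asymptotically E[X] ~ (c³/6)·n^{3(1−α)} = (3³/6)·n^{1} → ∞; triangles are abundant w.h.p.

E[X] ≈ 220.6731; in regime p = Θ(1/n^{2/3}) E[X] diverges (above the triangle threshold p ~ 1/n).


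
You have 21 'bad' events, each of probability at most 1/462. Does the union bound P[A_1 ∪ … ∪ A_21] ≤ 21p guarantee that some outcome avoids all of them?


Union bound: P[∪_{i=1}^{21} A_i] ≤ Σ_i P[A_i] ≤ 21·p = 21·(1/462) = 1/22.
Numerically: 1/22 ≈ 0.04545.
Is 1/22 < 1? YES.
Since P[∪ A_i] ≤ 1/22 < 1, the complement has P[∩ A_i^c] ≥ 1 − 1/22 = 21/22 > 0, so some outcome avoids every A_i.

21·p = 1/22 ≈ 0.04545; existence CERTIFIED by the union bound.


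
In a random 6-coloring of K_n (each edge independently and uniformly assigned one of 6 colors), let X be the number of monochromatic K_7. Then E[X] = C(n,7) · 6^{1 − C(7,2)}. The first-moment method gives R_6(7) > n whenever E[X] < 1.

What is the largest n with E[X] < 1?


We need C(n, 7) · 6^{1 − 21} < 1, i.e. C(n, 7) < 6^{21 − 1} = 3656158440062976.
Check values of n near the boundary:
  n = 564: C(564, 7) = 3469685994423792; 3469685994423792 < 3656158440062976? YES
  n = 565: C(565, 7) = 3513212521235560; 3513212521235560 < 3656158440062976? YES
  n = 566: C(566, 7) = 3557206237959440; 3557206237959440 < 3656158440062976? YES
  n = 567: C(567, 7) = 3601671315933933; 3601671315933933 < 3656158440062976? YES
  n = 568: C(568, 7) = 3646611956239704; 3646611956239704 < 3656158440062976? YES
  n = 569: C(569, 7) = 3692032389858348; 3692032389858348 < 3656158440062976? NO
  n = 570: C(570, 7) = 3737936877831720; 3737936877831720 < 3656158440062976? NO
  n = 571: C(571, 7) = 3784329711421830; 3784329711421830 < 3656158440062976? NO
The largest n with C(n, 7) < 3656158440062976 is n = 568 (where E[X] = 16882462760369/16926659444736 ≈ 0.9973889). Hence R_6(7) > 568, i.e. R_6(7) ≥ 569.

Largest n = 568; hence R_6(7) > 568.


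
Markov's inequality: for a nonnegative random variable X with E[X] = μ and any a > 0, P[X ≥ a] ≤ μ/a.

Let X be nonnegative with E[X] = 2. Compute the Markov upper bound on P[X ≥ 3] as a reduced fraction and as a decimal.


μ = E[X] = 2, a = 3.
Markov: P[X ≥ 3] ≤ μ/a = (2)/3 = 2/3.
Numerically: ≈ 0.6667.
(Since a = 3 > μ = 2.0000, the bound 2/3 is < 1 and informative.)

P[X ≥ 3] ≤ 2/3 ≈ 0.6667.


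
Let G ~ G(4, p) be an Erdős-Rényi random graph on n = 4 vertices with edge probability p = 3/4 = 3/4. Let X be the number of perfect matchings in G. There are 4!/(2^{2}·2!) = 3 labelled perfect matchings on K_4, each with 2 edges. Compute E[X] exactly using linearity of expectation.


K_4 has 4!/(2^{2}·2!) = 3 labelled perfect matchings.
For each such perfect matching H, let X_H = 1 if all 2 edges of H are present in G. Then P[X_H = 1] = p^{2} = (3/4)^{2} = 9/16.
By linearity of expectation: E[X] = Σ_H E[X_H] = 3 · p^{2} = 3 · 9/16 = 27/16.
Numerically: E[X] ≈ 1.6875.

E[X] = 3 · (3/4)^{2} = 27/16 ≈ 1.6875.


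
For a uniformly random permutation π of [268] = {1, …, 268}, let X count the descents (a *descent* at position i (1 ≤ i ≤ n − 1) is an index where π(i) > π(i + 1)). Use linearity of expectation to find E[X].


Write X = Σ X_I over i = 1, …, 267, with X_I the indicator of one descent.
There are 267 indicators.
For each fixed i, the pair (π(i), π(i+1)) is a uniformly random ordered pair of distinct values from {1, …, 268}; by symmetry P[π(i) > π(i+1)] = 1/2.
By linearity: E[X] = 267 · (1/2) = (268 − 1) · (1/2) = 267/2 ≈ 133.5000.

E[X] = 267/2 = 133.5000.


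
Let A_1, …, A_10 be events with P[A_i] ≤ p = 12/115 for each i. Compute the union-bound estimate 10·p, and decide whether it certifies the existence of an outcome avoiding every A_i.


Union bound: P[∪_{i=1}^{10} A_i] ≤ Σ_i P[A_i] ≤ 10·p = 10·(12/115) = 24/23.
Numerically: 24/23 ≈ 1.0435.
Is 24/23 < 1? NO.
Since the bound 24/23 is ≥ 1, the union bound is uninformative here; it does NOT by itself certify existence.

10·p = 24/23 ≈ 1.0435; existence NOT certified by the union bound.


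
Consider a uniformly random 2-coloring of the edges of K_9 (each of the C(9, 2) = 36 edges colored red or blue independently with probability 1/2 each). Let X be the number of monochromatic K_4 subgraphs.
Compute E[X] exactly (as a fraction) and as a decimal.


Let X = Σ_S X_S over the C(9, 4) = 126 subsets S of size 4, where X_S = 1 if the K_4 on S is monochromatic.
For a fixed S, the K_4 on S has C(4, 2) = 6 edges. P[all 6 edges red] = (1/2)^6, and likewise for blue, so P[monochromatic] = 2·(1/2)^6 = 2^{1 − 6} = 1/32.
Summing: E[X] = C(9, 4) · 2^{1 − 6} = 126 · 1/32 = 63/16.
Numerically: E[X] ≈ 3.937500.

E[X] = C(9,4)·2^(1−C(4,2)) = 63/16 ≈ 3.937500.


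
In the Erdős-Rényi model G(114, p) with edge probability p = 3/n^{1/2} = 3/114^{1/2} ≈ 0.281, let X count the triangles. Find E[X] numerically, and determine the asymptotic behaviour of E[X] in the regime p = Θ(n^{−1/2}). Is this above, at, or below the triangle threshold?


Number of potential triangles: C(114, 3) = 240464.
Each occurs with probability p³ ≈ (0.281)³ ≈ 2.21823e-02.
By linearity: E[X] = C(114, 3)·p³ ≈ 240464 · 2.21823e-02 ≈ 5334.044.
Since α = 1/2 < 1, p = c/n^{1/2} ≫ 1/n is above the triangle threshold p ~ 1/n. Asymptotically E[X] ~ (c³/6)·n^{3(1−α)} = (3³/6)·n^{1.5} → ∞; triangles are abundant w.h.p.

E[X] ≈ 5334.044; in regime p = Θ(1/n^{1/2}) E[X] diverges (above the triangle threshold p ~ 1/n).


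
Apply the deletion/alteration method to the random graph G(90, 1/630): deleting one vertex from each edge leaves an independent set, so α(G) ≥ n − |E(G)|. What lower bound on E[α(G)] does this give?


E[|E(G)|] = C(90, 2)·p = 4005 · (1/630) = 89/14.
E[α(G)] ≥ n − E[|E(G)|] = 90 − 89/14 = 1171/14.
Numerically: ≈ 83.642857.
(This is only a lower bound; the true E[α(G)] may be larger.)

E[α(G)] ≥ 1171/14 ≈ 83.642857.


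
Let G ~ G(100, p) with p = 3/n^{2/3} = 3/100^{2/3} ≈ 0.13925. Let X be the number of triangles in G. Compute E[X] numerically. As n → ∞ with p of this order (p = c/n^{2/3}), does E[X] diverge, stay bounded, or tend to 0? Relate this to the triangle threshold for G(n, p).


Number of potential triangles: C(100, 3) = 161700.
Each occurs with probability p³ ≈ (0.13925)³ ≈ 2.7000000e-03.
By linearity: E[X] = C(100, 3)·p³ ≈ 161700 · 2.7000000e-03 ≈ 436.59000.
Since α = 2/3 < 1, p = c/n^{2/3} ≫ 1/n is above the triangle threshold p ~ 1/n. Asymptotically E[X] ~ (c³/6)·n^{3(1−α)} = (3³/6)·n^{1} → ∞; triangles are abundant w.h.p.

E[X] ≈ 436.59000; in regime p = Θ(1/n^{2/3}) E[X] diverges (above the triangle threshold p ~ 1/n).


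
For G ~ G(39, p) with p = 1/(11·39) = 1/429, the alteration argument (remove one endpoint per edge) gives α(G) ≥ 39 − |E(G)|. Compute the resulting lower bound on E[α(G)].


E[|E(G)|] = C(39, 2)·p = 741 · (1/429) = 19/11.
E[α(G)] ≥ n − E[|E(G)|] = 39 − 19/11 = 410/11.
Numerically: ≈ 37.272727.
(This is only a lower bound; the true E[α(G)] may be larger.)

E[α(G)] ≥ 410/11 ≈ 37.272727.


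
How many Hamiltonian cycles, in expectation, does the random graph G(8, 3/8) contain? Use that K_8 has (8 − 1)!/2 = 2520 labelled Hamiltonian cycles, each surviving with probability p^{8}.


K_8 has (8 − 1)!/2 = 2520 labelled Hamiltonian cycles.
For each such Hamiltonian cycle H, let X_H = 1 if all 8 edges of H are present in G. Then P[X_H = 1] = p^{8} = (3/8)^{8} = 6561/16777216.
By linearity of expectation: E[X] = Σ_H E[X_H] = 2520 · p^{8} = 2520 · 6561/16777216 = 2066715/2097152.
Numerically: E[X] ≈ 0.985.

E[X] = 2520 · (3/8)^{8} = 2066715/2097152 ≈ 0.985.


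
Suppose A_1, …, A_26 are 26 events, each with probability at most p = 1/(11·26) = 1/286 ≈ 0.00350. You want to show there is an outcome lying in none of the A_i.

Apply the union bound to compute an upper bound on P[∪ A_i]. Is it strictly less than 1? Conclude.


Union bound: P[∪_{i=1}^{26} A_i] ≤ Σ_i P[A_i] ≤ 26·p = 26·(1/286) = 1/11.
Numerically: 1/11 ≈ 0.09091.
Is 1/11 < 1? YES.
Since P[∪ A_i] ≤ 1/11 < 1, the complement has P[∩ A_i^c] ≥ 1 − 1/11 = 10/11 > 0, so some outcome avoids every A_i.

26·p = 1/11 ≈ 0.09091; existence CERTIFIED by the union bound.


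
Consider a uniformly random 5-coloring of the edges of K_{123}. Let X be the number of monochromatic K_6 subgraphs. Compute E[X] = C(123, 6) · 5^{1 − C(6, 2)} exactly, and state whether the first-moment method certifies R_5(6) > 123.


E[X] = C(123, 6) · 5^{1 − 15} = 4249404082 · 5^{−14} = 4249404082/6103515625.
As a reduced fraction: E[X] = 4249404082/6103515625 ≈ 0.696.
Is E[X] < 1? YES.
Since E[X] < 1, there exists a 5-coloring of K_{123} with no monochromatic K_6; hence R_5(6) > 123.

E[X] = 4249404082/6103515625 ≈ 0.696; E[X] < 1, so R_5(6) > 123.


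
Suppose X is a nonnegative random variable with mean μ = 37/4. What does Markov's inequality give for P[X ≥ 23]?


μ = E[X] = 37/4, a = 23.
Markov: P[X ≥ 23] ≤ μ/a = (37/4)/23 = 37/92.
Numerically: ≈ 0.402174.
(Since a = 23 > μ = 9.250000, the bound 37/92 is < 1 and informative.)

P[X ≥ 23] ≤ 37/92 ≈ 0.402174.


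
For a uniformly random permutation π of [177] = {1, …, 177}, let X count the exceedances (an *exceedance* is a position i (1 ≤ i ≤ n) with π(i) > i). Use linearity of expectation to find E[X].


Write X = Σ_{i=1}^{177} X_i, where X_i = 1_{π(i) > i}.
For each fixed i, π(i) is uniform over {1, …, 177} (marginal of a uniform permutation), so P[π(i) > i] = (n − i)/n. Summing: Σ_{i=1}^{177} (n − i)/n = (0 + 1 + … + 176)/177 = 177(177 − 1)/(2·177) = (177 − 1)/2.
Hence E[X] = Σ_{i=1}^{177} (177 − i)/177 = 88 ≈ 88.00000.

E[X] = 88 = 88.00000.


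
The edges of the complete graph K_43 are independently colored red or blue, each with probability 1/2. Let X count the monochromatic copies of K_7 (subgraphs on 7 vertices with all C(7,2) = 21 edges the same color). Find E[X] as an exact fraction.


Let X = Σ_S X_S over the C(43, 7) = 32224114 subsets S of size 7, where X_S = 1 if the K_7 on S is monochromatic.
For a fixed S, the K_7 on S has C(7, 2) = 21 edges. P[all 21 edges red] = (1/2)^21, and likewise for blue, so P[monochromatic] = 2·(1/2)^21 = 2^{1 − 21} = 1/1048576.
Summing: E[X] = C(43, 7) · 2^{1 − 21} = 32224114 · 1/1048576 = 16112057/524288.
Numerically: E[X] ≈ 30.73131.

E[X] = C(43,7)·2^(1−C(7,2)) = 16112057/524288 ≈ 30.73131.


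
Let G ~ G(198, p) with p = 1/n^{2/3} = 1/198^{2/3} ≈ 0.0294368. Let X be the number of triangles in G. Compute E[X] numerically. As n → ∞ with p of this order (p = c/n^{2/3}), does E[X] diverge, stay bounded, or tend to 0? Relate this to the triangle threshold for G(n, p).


Number of potential triangles: C(198, 3) = 1274196.
Each occurs with probability p³ ≈ (0.0294368)³ ≈ 2.55076013e-05.
By linearity: E[X] = C(198, 3)·p³ ≈ 1274196 · 2.55076013e-05 ≈ 32.501684.
Since α = 2/3 < 1, p = c/n^{2/3} ≫ 1/n is above the triangle threshold p ~ 1/n. Asymptotically E[X] ~ (c³/6)·n^{3(1−α)} = (1³/6)·n^{1} → ∞; triangles are abundant w.h.p.

E[X] ≈ 32.501684; in regime p = Θ(1/n^{2/3}) E[X] diverges (above the triangle threshold p ~ 1/n).


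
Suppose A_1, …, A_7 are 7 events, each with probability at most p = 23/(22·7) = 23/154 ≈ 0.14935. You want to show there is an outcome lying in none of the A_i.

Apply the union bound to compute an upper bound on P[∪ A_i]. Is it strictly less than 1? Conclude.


Union bound: P[∪_{i=1}^{7} A_i] ≤ Σ_i P[A_i] ≤ 7·p = 7·(23/154) = 23/22.
Numerically: 23/22 ≈ 1.04545.
Is 23/22 < 1? NO.
Since the bound 23/22 is ≥ 1, the union bound is uninformative here; it does NOT by itself certify existence.

7·p = 23/22 ≈ 1.04545; existence NOT certified by the union bound.


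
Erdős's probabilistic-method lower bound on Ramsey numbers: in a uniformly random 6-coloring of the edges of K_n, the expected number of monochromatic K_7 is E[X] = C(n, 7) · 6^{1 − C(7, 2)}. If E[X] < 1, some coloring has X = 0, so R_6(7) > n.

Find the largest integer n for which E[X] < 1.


We need C(n, 7) · 6^{1 − 21} < 1, i.e. C(n, 7) < 6^{21 − 1} = 3656158440062976.
Check values of n near the boundary:
  n = 564: C(564, 7) = 3469685994423792; 3469685994423792 < 3656158440062976? YES
  n = 565: C(565, 7) = 3513212521235560; 3513212521235560 < 3656158440062976? YES
  n = 566: C(566, 7) = 3557206237959440; 3557206237959440 < 3656158440062976? YES
  n = 567: C(567, 7) = 3601671315933933; 3601671315933933 < 3656158440062976? YES
  n = 568: C(568, 7) = 3646611956239704; 3646611956239704 < 3656158440062976? YES
  n = 569: C(569, 7) = 3692032389858348; 3692032389858348 < 3656158440062976? NO
The largest n with C(n, 7) < 3656158440062976 is n = 568 (where E[X] = 16882462760369/16926659444736 ≈ 0.99739). Hence R_6(7) > 568, i.e. R_6(7) ≥ 569.

Largest n = 568; hence R_6(7) > 568.
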